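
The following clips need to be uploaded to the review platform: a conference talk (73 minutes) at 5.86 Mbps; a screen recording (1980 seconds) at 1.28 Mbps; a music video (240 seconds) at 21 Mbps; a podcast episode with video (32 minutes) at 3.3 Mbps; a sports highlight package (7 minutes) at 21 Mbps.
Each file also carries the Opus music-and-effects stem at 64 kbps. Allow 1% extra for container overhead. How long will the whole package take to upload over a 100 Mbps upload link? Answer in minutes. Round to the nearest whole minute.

8 minutes

Audio: 64 kbps = 0.064 Mbps.
conference talk: 5.924 Mbps × 4380 s × 1.01 = 26206.6 Mb
screen recording: 1.344 Mbps × 1980 s × 1.01 = 2687.7 Mb
music video: 21.064 Mbps × 240 s × 1.01 = 5105.9 Mb
podcast episode with video: 3.364 Mbps × 1920 s × 1.01 = 6523.5 Mb
sports highlight package: 21.064 Mbps × 420 s × 1.01 = 8935.3 Mb
Total: 49459.1 Mb = 6182.4 MB.
At 100 Mbps: 49459.1 / 100 = 495 s ≈ 8.24 minutes.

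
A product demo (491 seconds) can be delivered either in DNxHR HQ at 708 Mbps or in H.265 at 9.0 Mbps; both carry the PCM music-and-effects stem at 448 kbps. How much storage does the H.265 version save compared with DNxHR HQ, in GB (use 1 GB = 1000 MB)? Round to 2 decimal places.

Audio: 448 kbps = 0.448 Mbps.
DNxHR HQ: 708.448 Mbps × 491 s = 347848.0 Mb = 43.481 GB.
H.265: 9.448 Mbps × 491 s = 4639.0 Mb = 0.580 GB.
Saving: 43.481 − 0.580 = 42.901 GB.

42.90 GB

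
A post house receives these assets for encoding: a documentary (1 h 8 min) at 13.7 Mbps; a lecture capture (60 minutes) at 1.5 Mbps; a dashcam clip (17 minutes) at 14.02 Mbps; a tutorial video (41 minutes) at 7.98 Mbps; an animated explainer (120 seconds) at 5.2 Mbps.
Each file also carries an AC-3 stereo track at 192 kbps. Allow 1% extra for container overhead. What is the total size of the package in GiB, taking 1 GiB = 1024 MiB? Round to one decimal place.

11.5 GiB

Audio: 192 kbps = 0.192 Mbps.
documentary: 13.892 Mbps × 4080 s × 1.01 = 57246.2 Mb
lecture capture: 1.692 Mbps × 3600 s × 1.01 = 6152.1 Mb
dashcam clip: 14.212 Mbps × 1020 s × 1.01 = 14641.2 Mb
tutorial video: 8.172 Mbps × 2460 s × 1.01 = 20304.2 Mb
animated explainer: 5.392 Mbps × 120 s × 1.01 = 653.5 Mb
Total: 98997.1 Mb = 12374.6 MB.
= 11.52 GiB.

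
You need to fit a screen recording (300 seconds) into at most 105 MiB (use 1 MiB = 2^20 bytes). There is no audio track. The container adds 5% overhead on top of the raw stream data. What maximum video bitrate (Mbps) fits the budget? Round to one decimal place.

Budget: 105 MiB = 880.8 Mb.
Stream payload after overhead: 880.8 / 1.05 = 838.9 Mb.
Total bitrate budget: 838.9 Mb / 300 s = 2.796 Mbps.

2.8 Mbps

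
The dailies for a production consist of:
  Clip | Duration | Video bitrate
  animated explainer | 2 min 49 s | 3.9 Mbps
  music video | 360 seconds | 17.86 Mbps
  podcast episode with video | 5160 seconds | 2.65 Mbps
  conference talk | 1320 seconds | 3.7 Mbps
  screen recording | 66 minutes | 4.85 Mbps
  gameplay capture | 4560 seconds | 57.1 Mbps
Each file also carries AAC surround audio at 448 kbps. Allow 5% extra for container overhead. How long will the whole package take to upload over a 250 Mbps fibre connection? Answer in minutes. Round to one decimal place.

Audio: 448 kbps = 0.448 Mbps.
animated explainer: 4.348 Mbps × 169 s × 1.05 = 771.6 Mb
music video: 18.308 Mbps × 360 s × 1.05 = 6920.4 Mb
podcast episode with video: 3.098 Mbps × 5160 s × 1.05 = 16785.0 Mb
conference talk: 4.148 Mbps × 1320 s × 1.05 = 5749.1 Mb
screen recording: 5.298 Mbps × 3960 s × 1.05 = 22029.1 Mb
gameplay capture: 57.548 Mbps × 4560 s × 1.05 = 275539.8 Mb
Total: 327795.0 Mb = 40974.4 MB.
At 250 Mbps: 327795.0 / 250 = 1311 s ≈ 21.9 minutes.

21.9 minutes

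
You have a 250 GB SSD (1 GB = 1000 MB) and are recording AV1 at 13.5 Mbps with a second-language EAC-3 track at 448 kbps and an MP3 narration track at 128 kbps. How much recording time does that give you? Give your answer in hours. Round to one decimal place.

Audio total: 448 + 128 = 576 kbps = 0.576 Mbps.
Total bitrate: 13.5 + 0.576 = 14.076 Mbps.
Capacity: 250 GB = 2,000,000 Mb.
Recording time: 2,000,000 / 14.076 = 142,086 s ≈ 39.5 hours.

39.5 hours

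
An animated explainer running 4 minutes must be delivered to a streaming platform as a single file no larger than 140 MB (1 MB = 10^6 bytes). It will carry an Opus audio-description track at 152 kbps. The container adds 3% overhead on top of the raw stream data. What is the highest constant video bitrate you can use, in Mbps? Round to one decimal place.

4.4 Mbps

Budget: 140 MB = 1120.0 Mb.
Stream payload after overhead: 1120.0 / 1.03 = 1087.4 Mb.
4 min = 240 s
Total bitrate budget: 1087.4 Mb / 240 s = 4.531 Mbps.
Audio: 152 kbps = 0.152 Mbps.
Video: 4.531 − 0.152 = 4.379 Mbps.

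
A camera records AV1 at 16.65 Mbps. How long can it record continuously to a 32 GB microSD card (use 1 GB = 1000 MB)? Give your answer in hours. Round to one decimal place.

Capacity: 32 GB = 256,000 Mb.
Recording time: 256,000 / 16.650 = 15,375 s ≈ 4.27 hours.

4.3 hours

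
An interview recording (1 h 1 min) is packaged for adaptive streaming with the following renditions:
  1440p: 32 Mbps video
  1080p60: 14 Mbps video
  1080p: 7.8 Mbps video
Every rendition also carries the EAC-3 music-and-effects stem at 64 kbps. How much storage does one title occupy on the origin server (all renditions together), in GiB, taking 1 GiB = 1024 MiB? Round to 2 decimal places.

1 h 1 min = 61 min = 3660 s
Audio: 64 kbps = 0.064 Mbps.
Sum of rendition bitrates: (32+0.064) + (14+0.064) + (7.8+0.064) = 53.992 Mbps.
× 3660 s = 197,611 Mb = 24,701 MB = 23.00 GiB.

23.00 GiB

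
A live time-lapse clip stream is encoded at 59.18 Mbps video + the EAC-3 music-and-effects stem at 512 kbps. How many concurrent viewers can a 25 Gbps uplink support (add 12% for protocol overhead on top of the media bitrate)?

Audio: 512 kbps = 0.512 Mbps.
Per-viewer media rate: 59.692 Mbps.
On the wire with 12% overhead: 66.855 Mbps.
25 Gbps = 25,000 Mbps; 25,000 / 66.855 = 373.94 → 373 viewers.

373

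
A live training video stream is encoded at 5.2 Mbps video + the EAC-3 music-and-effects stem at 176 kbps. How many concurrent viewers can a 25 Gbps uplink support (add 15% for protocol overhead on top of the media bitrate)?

Audio: 176 kbps = 0.176 Mbps.
Per-viewer media rate: 5.376 Mbps.
On the wire with 15% overhead: 6.182 Mbps.
25 Gbps = 25,000 Mbps; 25,000 / 6.182 = 4043.74 → 4043 viewers.

4043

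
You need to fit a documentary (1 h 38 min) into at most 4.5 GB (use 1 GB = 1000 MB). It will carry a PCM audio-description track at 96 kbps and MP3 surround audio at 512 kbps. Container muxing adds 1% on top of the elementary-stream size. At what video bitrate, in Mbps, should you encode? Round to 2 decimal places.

5.45 Mbps

Budget: 4.5 GB = 36000.0 Mb.
Stream payload after overhead: 36000.0 / 1.01 = 35643.6 Mb.
1 h 38 min = 98 min = 5880 s
Total bitrate budget: 35643.6 Mb / 5880 s = 6.062 Mbps.
Audio total: 96 + 512 = 608 kbps = 0.608 Mbps.
Video: 6.062 − 0.608 = 5.454 Mbps.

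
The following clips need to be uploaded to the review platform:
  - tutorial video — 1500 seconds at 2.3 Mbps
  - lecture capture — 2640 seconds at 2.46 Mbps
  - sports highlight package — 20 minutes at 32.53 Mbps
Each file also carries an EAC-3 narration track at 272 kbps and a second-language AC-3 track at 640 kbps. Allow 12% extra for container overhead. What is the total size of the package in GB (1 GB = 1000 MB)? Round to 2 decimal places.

7.54 GB

Audio total: 272 + 640 = 912 kbps = 0.912 Mbps.
tutorial video: 3.212 Mbps × 1500 s × 1.12 = 5396.2 Mb
lecture capture: 3.372 Mbps × 2640 s × 1.12 = 9970.3 Mb
sports highlight package: 33.442 Mbps × 1200 s × 1.12 = 44946.0 Mb
Total: 60312.5 Mb = 7539.1 MB.
= 7.539 GB.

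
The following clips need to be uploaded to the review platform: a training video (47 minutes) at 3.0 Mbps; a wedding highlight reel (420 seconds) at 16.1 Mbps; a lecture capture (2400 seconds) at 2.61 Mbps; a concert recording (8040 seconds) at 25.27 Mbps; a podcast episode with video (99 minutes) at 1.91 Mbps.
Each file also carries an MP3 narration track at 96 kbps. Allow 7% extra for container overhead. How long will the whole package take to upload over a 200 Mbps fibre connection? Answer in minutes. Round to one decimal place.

Audio: 96 kbps = 0.096 Mbps.
training video: 3.096 Mbps × 2820 s × 1.07 = 9341.9 Mb
wedding highlight reel: 16.196 Mbps × 420 s × 1.07 = 7278.5 Mb
lecture capture: 2.706 Mbps × 2400 s × 1.07 = 6949.0 Mb
concert recording: 25.366 Mbps × 8040 s × 1.07 = 218218.6 Mb
podcast episode with video: 2.006 Mbps × 5940 s × 1.07 = 12749.7 Mb
Total: 254537.7 Mb = 31817.2 MB.
At 200 Mbps: 254537.7 / 200 = 1273 s ≈ 21.2 minutes.

21.2 minutes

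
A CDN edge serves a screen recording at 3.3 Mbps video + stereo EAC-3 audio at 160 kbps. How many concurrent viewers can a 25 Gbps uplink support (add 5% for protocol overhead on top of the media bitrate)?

Audio: 160 kbps = 0.160 Mbps.
Per-viewer media rate: 3.460 Mbps.
On the wire with 5% overhead: 3.633 Mbps.
25 Gbps = 25,000 Mbps; 25,000 / 3.633 = 6881.37 → 6881 viewers.

6881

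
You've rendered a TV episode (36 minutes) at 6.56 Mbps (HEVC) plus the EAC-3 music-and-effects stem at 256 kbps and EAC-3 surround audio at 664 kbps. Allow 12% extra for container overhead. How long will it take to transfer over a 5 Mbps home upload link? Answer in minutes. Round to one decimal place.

60.3 minutes

36 min = 2160 s
Audio total: 256 + 664 = 920 kbps = 0.920 Mbps.
Total bitrate: 7.480 Mbps.
File: 7.480 Mbps × 2160 s = 16156.8 Mb.
With 12% container overhead: ×1.12. → 18095.6 Mb.
At 5 Mbps: 18095.6 / 5 = 3619.1 s ≈ 60.3 minutes.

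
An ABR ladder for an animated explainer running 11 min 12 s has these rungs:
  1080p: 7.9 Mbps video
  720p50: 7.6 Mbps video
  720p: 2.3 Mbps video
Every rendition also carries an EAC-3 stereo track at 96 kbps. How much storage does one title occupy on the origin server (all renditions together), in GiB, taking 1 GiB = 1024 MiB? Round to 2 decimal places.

1.42 GiB

11 min 12 s = 672 s
Audio: 96 kbps = 0.096 Mbps.
Sum of rendition bitrates: (7.9+0.096) + (7.6+0.096) + (2.3+0.096) = 18.088 Mbps.
× 672 s = 12,155 Mb = 1,519 MB = 1.415 GiB.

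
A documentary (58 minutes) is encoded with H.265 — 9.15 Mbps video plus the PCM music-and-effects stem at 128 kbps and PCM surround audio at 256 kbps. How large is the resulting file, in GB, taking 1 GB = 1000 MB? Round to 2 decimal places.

4.15 GB

58 min = 3480 s
Audio total: 128 + 256 = 384 kbps = 0.384 Mbps.
Total bitrate: 9.15 + 0.384 = 9.534 Mbps.
Stream data: 9.534 Mbps × 3480 s = 33178.3 Mb.
33,178 Mb ÷ 8 = 4,147 MB → 4.147 GB.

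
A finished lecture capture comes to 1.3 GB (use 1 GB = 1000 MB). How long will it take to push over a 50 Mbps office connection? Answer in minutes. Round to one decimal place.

File: 1.3 GB = 10400.0 Mb.
At 50 Mbps: 10400.0 / 50 = 208.0 s ≈ 3.47 minutes.

3.5 minutes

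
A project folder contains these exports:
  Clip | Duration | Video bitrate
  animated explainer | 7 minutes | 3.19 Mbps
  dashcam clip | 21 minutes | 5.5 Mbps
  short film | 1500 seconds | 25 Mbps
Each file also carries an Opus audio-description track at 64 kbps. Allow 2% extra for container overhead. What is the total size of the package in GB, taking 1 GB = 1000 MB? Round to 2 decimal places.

5.86 GB

Audio: 64 kbps = 0.064 Mbps.
animated explainer: 3.254 Mbps × 420 s × 1.02 = 1394.0 Mb
dashcam clip: 5.564 Mbps × 1260 s × 1.02 = 7150.9 Mb
short film: 25.064 Mbps × 1500 s × 1.02 = 38347.9 Mb
Total: 46892.8 Mb = 5861.6 MB.
= 5.862 GB.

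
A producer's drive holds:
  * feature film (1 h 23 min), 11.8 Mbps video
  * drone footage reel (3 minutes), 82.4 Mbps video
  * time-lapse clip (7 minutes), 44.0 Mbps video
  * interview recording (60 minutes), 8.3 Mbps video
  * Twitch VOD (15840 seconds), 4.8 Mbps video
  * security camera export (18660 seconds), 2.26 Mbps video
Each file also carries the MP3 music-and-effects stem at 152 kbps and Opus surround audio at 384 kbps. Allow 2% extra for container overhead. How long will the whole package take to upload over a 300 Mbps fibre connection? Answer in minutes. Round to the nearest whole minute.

Audio total: 152 + 384 = 536 kbps = 0.536 Mbps.
feature film: 12.336 Mbps × 4980 s × 1.02 = 62661.9 Mb
drone footage reel: 82.936 Mbps × 180 s × 1.02 = 15227.0 Mb
time-lapse clip: 44.536 Mbps × 420 s × 1.02 = 19079.2 Mb
interview recording: 8.836 Mbps × 3600 s × 1.02 = 32445.8 Mb
Twitch VOD: 5.336 Mbps × 15840 s × 1.02 = 86212.7 Mb
security camera export: 2.796 Mbps × 18660 s × 1.02 = 53216.8 Mb
Total: 268843.5 Mb = 33605.4 MB.
At 300 Mbps: 268843.5 / 300 = 896 s ≈ 14.9 minutes.

15 minutes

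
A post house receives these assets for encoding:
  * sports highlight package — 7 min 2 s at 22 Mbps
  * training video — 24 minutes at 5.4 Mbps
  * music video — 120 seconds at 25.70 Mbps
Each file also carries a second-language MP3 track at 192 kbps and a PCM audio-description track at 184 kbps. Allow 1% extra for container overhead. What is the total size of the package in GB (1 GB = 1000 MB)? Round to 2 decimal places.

2.64 GB

Audio total: 192 + 184 = 376 kbps = 0.376 Mbps.
sports highlight package: 22.376 Mbps × 422 s × 1.01 = 9537.1 Mb
training video: 5.776 Mbps × 1440 s × 1.01 = 8400.6 Mb
music video: 26.076 Mbps × 120 s × 1.01 = 3160.4 Mb
Total: 21098.1 Mb = 2637.3 MB.
= 2.637 GB.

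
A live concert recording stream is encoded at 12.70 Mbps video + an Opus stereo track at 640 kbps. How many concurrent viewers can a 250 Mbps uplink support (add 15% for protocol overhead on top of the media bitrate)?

Audio: 640 kbps = 0.640 Mbps.
Per-viewer media rate: 13.340 Mbps.
On the wire with 15% overhead: 15.341 Mbps.
250 Mbps = 250.0 Mbps; 250.0 / 15.341 = 16.30 → 16 viewers.

16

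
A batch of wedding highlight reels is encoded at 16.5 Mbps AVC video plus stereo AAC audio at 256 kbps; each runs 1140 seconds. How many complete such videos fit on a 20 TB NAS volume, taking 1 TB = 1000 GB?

Audio: 256 kbps = 0.256 Mbps.
Total bitrate: 16.756 Mbps.
Per item: 16.756 Mbps × 1140 s = 19,102 Mb = 2,388 MB.
Capacity: 20 TB = 160,000,000 Mb; 8376.16 items → 8376 complete.

8376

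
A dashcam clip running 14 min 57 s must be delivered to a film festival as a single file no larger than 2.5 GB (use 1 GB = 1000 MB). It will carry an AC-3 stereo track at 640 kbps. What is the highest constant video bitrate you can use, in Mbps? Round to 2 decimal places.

21.66 Mbps

Budget: 2.5 GB = 20000.0 Mb.
14 min 57 s = 897 s
Total bitrate budget: 20000.0 Mb / 897 s = 22.297 Mbps.
Audio: 640 kbps = 0.640 Mbps.
Video: 22.297 − 0.640 = 21.657 Mbps.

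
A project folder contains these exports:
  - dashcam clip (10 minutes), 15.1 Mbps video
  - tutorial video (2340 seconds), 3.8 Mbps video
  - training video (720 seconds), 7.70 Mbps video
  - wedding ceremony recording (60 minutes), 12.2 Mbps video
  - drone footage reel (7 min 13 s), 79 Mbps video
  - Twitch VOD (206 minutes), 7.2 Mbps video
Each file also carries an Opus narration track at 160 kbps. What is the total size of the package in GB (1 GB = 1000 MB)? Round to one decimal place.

Audio: 160 kbps = 0.160 Mbps.
dashcam clip: 15.260 Mbps × 600 s = 9156.0 Mb
tutorial video: 3.960 Mbps × 2340 s = 9266.4 Mb
training video: 7.860 Mbps × 720 s = 5659.2 Mb
wedding ceremony recording: 12.360 Mbps × 3600 s = 44496.0 Mb
drone footage reel: 79.160 Mbps × 433 s = 34276.3 Mb
Twitch VOD: 7.360 Mbps × 12360 s = 90969.6 Mb
Total: 193823.5 Mb = 24227.9 MB.
= 24.23 GB.

24.2 GB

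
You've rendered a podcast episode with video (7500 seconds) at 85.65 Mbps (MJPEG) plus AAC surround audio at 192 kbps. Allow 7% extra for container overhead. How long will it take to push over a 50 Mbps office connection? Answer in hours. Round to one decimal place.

Audio: 192 kbps = 0.192 Mbps.
Total bitrate: 85.842 Mbps.
File: 85.842 Mbps × 7500 s = 643815.0 Mb.
With 7% container overhead: ×1.07. → 688882.1 Mb.
At 50 Mbps: 688882.1 / 50 = 13777.6 s ≈ 3.83 hours.

3.8 hours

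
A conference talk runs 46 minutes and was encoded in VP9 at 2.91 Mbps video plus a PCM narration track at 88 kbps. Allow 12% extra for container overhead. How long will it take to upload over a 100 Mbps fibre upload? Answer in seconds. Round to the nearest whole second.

46 min = 2760 s
Audio: 88 kbps = 0.088 Mbps.
Total bitrate: 2.998 Mbps.
File: 2.998 Mbps × 2760 s = 8274.5 Mb.
With 12% container overhead: ×1.12. → 9267.4 Mb.
At 100 Mbps: 9267.4 / 100 = 92.7 s ≈ 92.7 seconds.

93 seconds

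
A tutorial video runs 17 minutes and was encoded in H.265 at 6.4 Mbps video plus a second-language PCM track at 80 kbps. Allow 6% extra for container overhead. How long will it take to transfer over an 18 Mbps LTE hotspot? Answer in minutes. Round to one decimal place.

6.5 minutes

17 min = 1020 s
Audio: 80 kbps = 0.080 Mbps.
Total bitrate: 6.480 Mbps.
File: 6.480 Mbps × 1020 s = 6609.6 Mb.
With 6% container overhead: ×1.06. → 7006.2 Mb.
At 18 Mbps: 7006.2 / 18 = 389.2 s ≈ 6.49 minutes.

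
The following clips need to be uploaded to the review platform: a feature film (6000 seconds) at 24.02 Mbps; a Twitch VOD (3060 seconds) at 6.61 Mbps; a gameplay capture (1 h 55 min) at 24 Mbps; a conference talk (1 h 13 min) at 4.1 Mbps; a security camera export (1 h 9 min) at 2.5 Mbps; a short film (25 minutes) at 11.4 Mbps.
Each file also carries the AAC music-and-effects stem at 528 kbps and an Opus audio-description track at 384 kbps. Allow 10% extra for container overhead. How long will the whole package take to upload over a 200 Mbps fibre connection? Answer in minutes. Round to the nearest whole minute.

Audio total: 528 + 384 = 912 kbps = 0.912 Mbps.
feature film: 24.932 Mbps × 6000 s × 1.10 = 164551.2 Mb
Twitch VOD: 7.522 Mbps × 3060 s × 1.10 = 25319.1 Mb
gameplay capture: 24.912 Mbps × 6900 s × 1.10 = 189082.1 Mb
conference talk: 5.012 Mbps × 4380 s × 1.10 = 24147.8 Mb
security camera export: 3.412 Mbps × 4140 s × 1.10 = 15538.2 Mb
short film: 12.312 Mbps × 1500 s × 1.10 = 20314.8 Mb
Total: 438953.2 Mb = 54869.1 MB.
At 200 Mbps: 438953.2 / 200 = 2195 s ≈ 36.6 minutes.

37 minutes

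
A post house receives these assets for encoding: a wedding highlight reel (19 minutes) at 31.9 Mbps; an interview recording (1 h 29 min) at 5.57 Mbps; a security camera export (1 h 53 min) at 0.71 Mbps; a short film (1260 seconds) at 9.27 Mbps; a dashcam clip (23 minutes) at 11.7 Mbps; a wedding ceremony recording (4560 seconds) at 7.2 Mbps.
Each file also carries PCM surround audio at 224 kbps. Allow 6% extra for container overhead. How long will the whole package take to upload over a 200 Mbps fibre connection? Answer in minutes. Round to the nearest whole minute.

Audio: 224 kbps = 0.224 Mbps.
wedding highlight reel: 32.124 Mbps × 1140 s × 1.06 = 38818.6 Mb
interview recording: 5.794 Mbps × 5340 s × 1.06 = 32796.4 Mb
security camera export: 0.934 Mbps × 6780 s × 1.06 = 6712.5 Mb
short film: 9.494 Mbps × 1260 s × 1.06 = 12680.2 Mb
dashcam clip: 11.924 Mbps × 1380 s × 1.06 = 17442.4 Mb
wedding ceremony recording: 7.424 Mbps × 4560 s × 1.06 = 35884.6 Mb
Total: 144334.7 Mb = 18041.8 MB.
At 200 Mbps: 144334.7 / 200 = 722 s ≈ 12 minutes.

12 minutes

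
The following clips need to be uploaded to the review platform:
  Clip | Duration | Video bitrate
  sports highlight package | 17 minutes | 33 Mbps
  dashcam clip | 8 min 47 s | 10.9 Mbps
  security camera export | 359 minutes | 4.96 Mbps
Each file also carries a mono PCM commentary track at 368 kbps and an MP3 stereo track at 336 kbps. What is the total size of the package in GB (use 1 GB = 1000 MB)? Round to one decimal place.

Audio total: 368 + 336 = 704 kbps = 0.704 Mbps.
sports highlight package: 33.704 Mbps × 1020 s = 34378.1 Mb
dashcam clip: 11.604 Mbps × 527 s = 6115.3 Mb
security camera export: 5.664 Mbps × 21540 s = 122002.6 Mb
Total: 162495.9 Mb = 20312.0 MB.
= 20.31 GB.

20.3 GB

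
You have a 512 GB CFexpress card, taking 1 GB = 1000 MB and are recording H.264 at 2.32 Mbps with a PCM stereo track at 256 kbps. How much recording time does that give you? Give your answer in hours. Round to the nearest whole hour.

442 hours

Audio: 256 kbps = 0.256 Mbps.
Total bitrate: 2.32 + 0.256 = 2.576 Mbps.
Capacity: 512 GB = 4,096,000 Mb.
Recording time: 4,096,000 / 2.576 = 1,590,062 s ≈ 442 hours.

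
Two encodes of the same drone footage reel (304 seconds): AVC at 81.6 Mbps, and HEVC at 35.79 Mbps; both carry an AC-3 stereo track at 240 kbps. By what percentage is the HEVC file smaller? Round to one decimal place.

56.0%

Audio: 240 kbps = 0.240 Mbps.
AVC: 81.840 Mbps × 304 s = 24879.4 Mb = 2.896 GiB.
HEVC: 36.030 Mbps × 304 s = 10953.1 Mb = 1.275 GiB.
Reduction: (1 − 1.275/2.896) × 100 = 55.98%.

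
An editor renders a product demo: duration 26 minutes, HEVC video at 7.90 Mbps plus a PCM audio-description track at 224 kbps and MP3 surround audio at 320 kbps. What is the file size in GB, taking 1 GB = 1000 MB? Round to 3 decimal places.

26 min = 1560 s
Audio total: 224 + 320 = 544 kbps = 0.544 Mbps.
Total bitrate: 7.90 + 0.544 = 8.444 Mbps.
Stream data: 8.444 Mbps × 1560 s = 13172.6 Mb.
13,173 Mb ÷ 8 = 1,647 MB → 1.647 GB.

1.647 GB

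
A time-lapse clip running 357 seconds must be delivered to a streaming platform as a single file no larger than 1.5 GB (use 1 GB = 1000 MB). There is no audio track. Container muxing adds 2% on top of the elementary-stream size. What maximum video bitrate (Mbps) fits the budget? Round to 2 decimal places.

32.95 Mbps

Budget: 1.5 GB = 12000.0 Mb.
Stream payload after overhead: 12000.0 / 1.02 = 11764.7 Mb.
Total bitrate budget: 11764.7 Mb / 357 s = 32.954 Mbps.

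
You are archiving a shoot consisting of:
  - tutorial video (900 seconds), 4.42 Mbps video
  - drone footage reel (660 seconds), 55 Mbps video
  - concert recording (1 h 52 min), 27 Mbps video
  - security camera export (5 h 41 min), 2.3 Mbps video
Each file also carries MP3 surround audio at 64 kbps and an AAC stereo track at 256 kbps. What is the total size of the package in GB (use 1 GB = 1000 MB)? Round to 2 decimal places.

Audio total: 64 + 256 = 320 kbps = 0.320 Mbps.
tutorial video: 4.740 Mbps × 900 s = 4266.0 Mb
drone footage reel: 55.320 Mbps × 660 s = 36511.2 Mb
concert recording: 27.320 Mbps × 6720 s = 183590.4 Mb
security camera export: 2.620 Mbps × 20460 s = 53605.2 Mb
Total: 277972.8 Mb = 34746.6 MB.
= 34.75 GB.

34.75 GB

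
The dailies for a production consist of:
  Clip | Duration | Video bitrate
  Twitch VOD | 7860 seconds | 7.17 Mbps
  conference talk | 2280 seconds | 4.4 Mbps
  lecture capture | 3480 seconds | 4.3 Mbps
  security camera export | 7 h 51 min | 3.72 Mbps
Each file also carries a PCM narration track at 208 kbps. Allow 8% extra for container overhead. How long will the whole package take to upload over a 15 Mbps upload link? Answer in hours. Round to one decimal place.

Audio: 208 kbps = 0.208 Mbps.
Twitch VOD: 7.378 Mbps × 7860 s × 1.08 = 62630.4 Mb
conference talk: 4.608 Mbps × 2280 s × 1.08 = 11346.7 Mb
lecture capture: 4.508 Mbps × 3480 s × 1.08 = 16942.9 Mb
security camera export: 3.928 Mbps × 28260 s × 1.08 = 119885.7 Mb
Total: 210805.7 Mb = 26350.7 MB.
At 15 Mbps: 210805.7 / 15 = 14054 s ≈ 3.9 hours.

3.9 hours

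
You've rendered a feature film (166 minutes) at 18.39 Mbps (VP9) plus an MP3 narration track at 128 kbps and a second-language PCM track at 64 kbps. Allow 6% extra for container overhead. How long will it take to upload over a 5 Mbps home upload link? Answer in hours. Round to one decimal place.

10.9 hours

166 min = 9960 s
Audio total: 128 + 64 = 192 kbps = 0.192 Mbps.
Total bitrate: 18.582 Mbps.
File: 18.582 Mbps × 9960 s = 185076.7 Mb.
With 6% container overhead: ×1.06. → 196181.3 Mb.
At 5 Mbps: 196181.3 / 5 = 39236.3 s ≈ 10.9 hours.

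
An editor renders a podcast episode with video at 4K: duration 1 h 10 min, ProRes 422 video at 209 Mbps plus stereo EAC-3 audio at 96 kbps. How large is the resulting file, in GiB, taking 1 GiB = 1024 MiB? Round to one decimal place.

1 h 10 min = 70 min = 4200 s
Audio: 96 kbps = 0.096 Mbps.
Total bitrate: 209 + 0.096 = 209.096 Mbps.
Stream data: 209.096 Mbps × 4200 s = 878203.2 Mb.
878,203 Mb = 109,775,400,000 bytes ÷ 1,073,741,824 = 102.2 GiB.

102.2 GiB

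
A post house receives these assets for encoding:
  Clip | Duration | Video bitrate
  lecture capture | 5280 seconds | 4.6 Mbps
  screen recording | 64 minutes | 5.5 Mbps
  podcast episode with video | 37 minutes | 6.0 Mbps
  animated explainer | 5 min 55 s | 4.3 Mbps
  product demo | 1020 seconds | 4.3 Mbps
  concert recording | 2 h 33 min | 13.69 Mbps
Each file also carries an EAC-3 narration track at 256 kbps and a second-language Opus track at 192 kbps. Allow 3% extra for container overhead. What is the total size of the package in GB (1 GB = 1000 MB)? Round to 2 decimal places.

25.77 GB

Audio total: 256 + 192 = 448 kbps = 0.448 Mbps.
lecture capture: 5.048 Mbps × 5280 s × 1.03 = 27453.0 Mb
screen recording: 5.948 Mbps × 3840 s × 1.03 = 23525.5 Mb
podcast episode with video: 6.448 Mbps × 2220 s × 1.03 = 14744.0 Mb
animated explainer: 4.748 Mbps × 355 s × 1.03 = 1736.1 Mb
product demo: 4.748 Mbps × 1020 s × 1.03 = 4988.2 Mb
concert recording: 14.138 Mbps × 9180 s × 1.03 = 133680.4 Mb
Total: 206127.4 Mb = 25765.9 MB.
= 25.77 GB.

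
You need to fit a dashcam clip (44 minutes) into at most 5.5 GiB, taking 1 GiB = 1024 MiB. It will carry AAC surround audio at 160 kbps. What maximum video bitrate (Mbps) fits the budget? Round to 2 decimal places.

17.74 Mbps

Budget: 5.5 GiB = 47244.6 Mb.
44 min = 2640 s
Total bitrate budget: 47244.6 Mb / 2640 s = 17.896 Mbps.
Audio: 160 kbps = 0.160 Mbps.
Video: 17.896 − 0.160 = 17.736 Mbps.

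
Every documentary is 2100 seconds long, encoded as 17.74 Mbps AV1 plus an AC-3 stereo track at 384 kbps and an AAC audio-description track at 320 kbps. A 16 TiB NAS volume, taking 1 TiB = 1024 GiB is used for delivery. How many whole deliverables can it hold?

Audio total: 384 + 320 = 704 kbps = 0.704 Mbps.
Total bitrate: 18.444 Mbps.
Per item: 18.444 Mbps × 2100 s = 38,732 Mb = 4,842 MB.
Capacity: 16 TiB = 140,737,488 Mb; 3633.59 items → 3633 complete.

3633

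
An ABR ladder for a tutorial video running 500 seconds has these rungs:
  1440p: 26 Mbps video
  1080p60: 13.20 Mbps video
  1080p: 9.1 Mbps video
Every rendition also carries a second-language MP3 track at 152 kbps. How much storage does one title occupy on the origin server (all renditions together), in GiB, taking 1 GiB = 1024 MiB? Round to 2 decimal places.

Audio: 152 kbps = 0.152 Mbps.
Sum of rendition bitrates: (26+0.152) + (13.20+0.152) + (9.1+0.152) = 48.756 Mbps.
× 500 s = 24,378 Mb = 3,047 MB = 2.838 GiB.

2.84 GiB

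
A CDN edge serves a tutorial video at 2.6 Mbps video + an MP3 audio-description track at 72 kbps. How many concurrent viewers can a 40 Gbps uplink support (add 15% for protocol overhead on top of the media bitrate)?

13017

Audio: 72 kbps = 0.072 Mbps.
Per-viewer media rate: 2.672 Mbps.
On the wire with 15% overhead: 3.073 Mbps.
40 Gbps = 40,000 Mbps; 40,000 / 3.073 = 13017.44 → 13017 viewers.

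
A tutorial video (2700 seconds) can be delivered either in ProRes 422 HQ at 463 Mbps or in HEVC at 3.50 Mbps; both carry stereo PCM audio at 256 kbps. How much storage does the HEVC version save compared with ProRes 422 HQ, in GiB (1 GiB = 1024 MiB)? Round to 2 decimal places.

Audio: 256 kbps = 0.256 Mbps.
ProRes 422 HQ: 463.256 Mbps × 2700 s = 1250791.2 Mb = 145.611 GiB.
HEVC: 3.756 Mbps × 2700 s = 10141.2 Mb = 1.181 GiB.
Saving: 145.611 − 1.181 = 144.431 GiB.

144.43 GiB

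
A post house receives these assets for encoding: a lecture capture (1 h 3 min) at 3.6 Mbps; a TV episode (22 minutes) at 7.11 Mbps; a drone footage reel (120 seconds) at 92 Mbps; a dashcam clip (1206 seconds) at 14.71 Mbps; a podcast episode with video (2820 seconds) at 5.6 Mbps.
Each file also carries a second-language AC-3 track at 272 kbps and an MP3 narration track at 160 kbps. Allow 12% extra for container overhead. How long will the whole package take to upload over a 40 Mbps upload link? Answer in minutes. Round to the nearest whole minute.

33 minutes

Audio total: 272 + 160 = 432 kbps = 0.432 Mbps.
lecture capture: 4.032 Mbps × 3780 s × 1.12 = 17069.9 Mb
TV episode: 7.542 Mbps × 1320 s × 1.12 = 11150.1 Mb
drone footage reel: 92.432 Mbps × 120 s × 1.12 = 12422.9 Mb
dashcam clip: 15.142 Mbps × 1206 s × 1.12 = 20452.6 Mb
podcast episode with video: 6.032 Mbps × 2820 s × 1.12 = 19051.5 Mb
Total: 80146.9 Mb = 10018.4 MB.
At 40 Mbps: 80146.9 / 40 = 2004 s ≈ 33.4 minutes.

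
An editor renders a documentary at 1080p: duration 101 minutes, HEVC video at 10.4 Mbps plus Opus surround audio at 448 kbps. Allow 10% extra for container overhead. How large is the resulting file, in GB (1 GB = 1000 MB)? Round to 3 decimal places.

101 min = 6060 s
Audio: 448 kbps = 0.448 Mbps.
Total bitrate: 10.4 + 0.448 = 10.848 Mbps.
Stream data: 10.848 Mbps × 6060 s = 65738.9 Mb.
With 10% container overhead: ×1.10.
72,313 Mb ÷ 8 = 9,039 MB → 9.039 GB.

9.039 GB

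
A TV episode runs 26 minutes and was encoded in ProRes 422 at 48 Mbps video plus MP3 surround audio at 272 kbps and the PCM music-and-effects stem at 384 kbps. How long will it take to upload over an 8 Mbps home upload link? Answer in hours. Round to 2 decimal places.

2.64 hours

26 min = 1560 s
Audio total: 272 + 384 = 656 kbps = 0.656 Mbps.
Total bitrate: 48.656 Mbps.
File: 48.656 Mbps × 1560 s = 75903.4 Mb.
At 8 Mbps: 75903.4 / 8 = 9487.9 s ≈ 2.64 hours.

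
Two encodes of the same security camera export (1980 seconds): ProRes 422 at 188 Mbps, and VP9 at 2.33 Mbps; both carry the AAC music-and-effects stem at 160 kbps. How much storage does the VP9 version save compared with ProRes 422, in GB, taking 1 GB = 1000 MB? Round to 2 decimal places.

Audio: 160 kbps = 0.160 Mbps.
ProRes 422: 188.160 Mbps × 1980 s = 372556.8 Mb = 46.570 GB.
VP9: 2.490 Mbps × 1980 s = 4930.2 Mb = 0.616 GB.
Saving: 46.570 − 0.616 = 45.953 GB.

45.95 GB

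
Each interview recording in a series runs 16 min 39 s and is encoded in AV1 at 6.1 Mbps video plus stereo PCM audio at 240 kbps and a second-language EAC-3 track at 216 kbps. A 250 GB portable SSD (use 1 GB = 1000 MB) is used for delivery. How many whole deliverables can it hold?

16 min 39 s = 999 s
Audio total: 240 + 216 = 456 kbps = 0.456 Mbps.
Total bitrate: 6.556 Mbps.
Per item: 6.556 Mbps × 999 s = 6,549 Mb = 818.7 MB.
Capacity: 250 GB = 2,000,000 Mb; 305.37 items → 305 complete.

305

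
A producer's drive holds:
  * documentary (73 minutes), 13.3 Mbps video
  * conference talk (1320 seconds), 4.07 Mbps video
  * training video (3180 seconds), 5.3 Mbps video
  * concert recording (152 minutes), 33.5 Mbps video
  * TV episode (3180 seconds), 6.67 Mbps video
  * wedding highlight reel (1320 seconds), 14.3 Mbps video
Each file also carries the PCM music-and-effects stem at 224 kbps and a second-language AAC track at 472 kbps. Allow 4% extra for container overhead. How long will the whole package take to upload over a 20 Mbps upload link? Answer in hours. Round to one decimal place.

6.4 hours

Audio total: 224 + 472 = 696 kbps = 0.696 Mbps.
documentary: 13.996 Mbps × 4380 s × 1.04 = 63754.6 Mb
conference talk: 4.766 Mbps × 1320 s × 1.04 = 6542.8 Mb
training video: 5.996 Mbps × 3180 s × 1.04 = 19830.0 Mb
concert recording: 34.196 Mbps × 9120 s × 1.04 = 324342.2 Mb
TV episode: 7.366 Mbps × 3180 s × 1.04 = 24360.8 Mb
wedding highlight reel: 14.996 Mbps × 1320 s × 1.04 = 20586.5 Mb
Total: 459416.9 Mb = 57427.1 MB.
At 20 Mbps: 459416.9 / 20 = 22971 s ≈ 6.38 hours.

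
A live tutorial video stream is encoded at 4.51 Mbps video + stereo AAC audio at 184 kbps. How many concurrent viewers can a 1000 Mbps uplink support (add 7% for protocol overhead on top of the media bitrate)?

Audio: 184 kbps = 0.184 Mbps.
Per-viewer media rate: 4.694 Mbps.
On the wire with 7% overhead: 5.023 Mbps.
1000 Mbps = 1,000 Mbps; 1,000 / 5.023 = 199.10 → 199 viewers.

199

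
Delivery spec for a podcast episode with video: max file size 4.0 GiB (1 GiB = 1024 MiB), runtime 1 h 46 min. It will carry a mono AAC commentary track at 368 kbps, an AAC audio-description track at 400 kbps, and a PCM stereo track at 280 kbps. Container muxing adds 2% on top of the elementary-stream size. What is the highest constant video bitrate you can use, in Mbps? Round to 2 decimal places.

Budget: 4.0 GiB = 34359.7 Mb.
Stream payload after overhead: 34359.7 / 1.02 = 33686.0 Mb.
1 h 46 min = 106 min = 6360 s
Total bitrate budget: 33686.0 Mb / 6360 s = 5.297 Mbps.
Audio total: 368 + 400 + 280 = 1048 kbps = 1.048 Mbps.
Video: 5.297 − 1.048 = 4.249 Mbps.

4.25 Mbps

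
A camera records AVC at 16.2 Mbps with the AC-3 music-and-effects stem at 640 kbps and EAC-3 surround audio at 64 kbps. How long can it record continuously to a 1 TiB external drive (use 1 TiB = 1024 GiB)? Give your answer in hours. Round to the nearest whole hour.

Audio total: 640 + 64 = 704 kbps = 0.704 Mbps.
Total bitrate: 16.2 + 0.704 = 16.904 Mbps.
Capacity: 1 TiB = 8,796,093 Mb.
Recording time: 8,796,093 / 16.904 = 520,356 s ≈ 145 hours.

145 hours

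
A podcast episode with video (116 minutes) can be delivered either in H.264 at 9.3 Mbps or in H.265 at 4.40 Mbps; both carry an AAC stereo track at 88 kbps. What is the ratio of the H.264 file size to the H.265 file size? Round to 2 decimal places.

116 min = 6960 s
Audio: 88 kbps = 0.088 Mbps.
H.264: 9.388 Mbps × 6960 s = 65340.5 Mb = 8.168 GB.
H.265: 4.488 Mbps × 6960 s = 31236.5 Mb = 3.905 GB.
Ratio: 8.168 / 3.905 = 2.092.

2.09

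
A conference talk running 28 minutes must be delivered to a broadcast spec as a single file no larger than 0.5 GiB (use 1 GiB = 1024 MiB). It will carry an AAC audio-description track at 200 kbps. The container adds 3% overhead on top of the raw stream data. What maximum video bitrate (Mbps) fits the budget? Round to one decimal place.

2.3 Mbps

Budget: 0.5 GiB = 4295.0 Mb.
Stream payload after overhead: 4295.0 / 1.03 = 4169.9 Mb.
28 min = 1680 s
Total bitrate budget: 4169.9 Mb / 1680 s = 2.482 Mbps.
Audio: 200 kbps = 0.200 Mbps.
Video: 2.482 − 0.200 = 2.282 Mbps.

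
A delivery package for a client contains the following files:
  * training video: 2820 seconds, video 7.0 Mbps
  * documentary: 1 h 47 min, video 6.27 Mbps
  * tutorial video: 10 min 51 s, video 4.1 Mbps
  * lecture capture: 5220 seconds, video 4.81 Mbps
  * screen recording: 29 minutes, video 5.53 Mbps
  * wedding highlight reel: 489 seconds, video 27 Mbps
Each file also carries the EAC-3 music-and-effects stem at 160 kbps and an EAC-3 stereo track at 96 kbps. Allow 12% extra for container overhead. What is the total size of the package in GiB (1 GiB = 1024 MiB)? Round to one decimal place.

Audio total: 160 + 96 = 256 kbps = 0.256 Mbps.
training video: 7.256 Mbps × 2820 s × 1.12 = 22917.4 Mb
documentary: 6.526 Mbps × 6420 s × 1.12 = 46924.6 Mb
tutorial video: 4.356 Mbps × 651 s × 1.12 = 3176.0 Mb
lecture capture: 5.066 Mbps × 5220 s × 1.12 = 29617.9 Mb
screen recording: 5.786 Mbps × 1740 s × 1.12 = 11275.8 Mb
wedding highlight reel: 27.256 Mbps × 489 s × 1.12 = 14927.6 Mb
Total: 128839.1 Mb = 16104.9 MB.
= 15.00 GiB.

15.0 GiB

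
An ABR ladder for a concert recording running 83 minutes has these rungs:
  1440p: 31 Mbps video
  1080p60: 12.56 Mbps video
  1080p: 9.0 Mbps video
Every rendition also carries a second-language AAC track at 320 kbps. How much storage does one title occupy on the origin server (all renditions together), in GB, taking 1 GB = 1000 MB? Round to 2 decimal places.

83 min = 4980 s
Audio: 320 kbps = 0.320 Mbps.
Sum of rendition bitrates: (31+0.320) + (12.56+0.320) + (9.0+0.320) = 53.520 Mbps.
× 4980 s = 266,530 Mb = 33,316 MB = 33.32 GB.

33.32 GB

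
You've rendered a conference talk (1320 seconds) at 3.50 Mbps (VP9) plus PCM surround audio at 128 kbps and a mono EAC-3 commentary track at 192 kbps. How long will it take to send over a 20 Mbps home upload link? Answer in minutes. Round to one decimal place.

4.2 minutes

Audio total: 128 + 192 = 320 kbps = 0.320 Mbps.
Total bitrate: 3.820 Mbps.
File: 3.820 Mbps × 1320 s = 5042.4 Mb.
At 20 Mbps: 5042.4 / 20 = 252.1 s ≈ 4.2 minutes.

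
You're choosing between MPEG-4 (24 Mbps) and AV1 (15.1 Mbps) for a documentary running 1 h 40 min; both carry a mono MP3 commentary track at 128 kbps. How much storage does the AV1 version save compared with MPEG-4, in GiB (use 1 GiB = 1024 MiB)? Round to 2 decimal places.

1 h 40 min = 100 min = 6000 s
Audio: 128 kbps = 0.128 Mbps.
MPEG-4: 24.128 Mbps × 6000 s = 144768.0 Mb = 16.853 GiB.
AV1: 15.228 Mbps × 6000 s = 91368.0 Mb = 10.637 GiB.
Saving: 16.853 − 10.637 = 6.217 GiB.

6.22 GiB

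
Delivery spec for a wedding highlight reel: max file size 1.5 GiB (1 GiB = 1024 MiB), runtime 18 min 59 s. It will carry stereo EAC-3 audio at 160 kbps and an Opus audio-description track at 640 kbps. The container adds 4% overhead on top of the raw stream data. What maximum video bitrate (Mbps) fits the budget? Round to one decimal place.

Budget: 1.5 GiB = 12884.9 Mb.
Stream payload after overhead: 12884.9 / 1.04 = 12389.3 Mb.
18 min 59 s = 1139 s
Total bitrate budget: 12389.3 Mb / 1139 s = 10.877 Mbps.
Audio total: 160 + 640 = 800 kbps = 0.800 Mbps.
Video: 10.877 − 0.800 = 10.077 Mbps.

10.1 Mbps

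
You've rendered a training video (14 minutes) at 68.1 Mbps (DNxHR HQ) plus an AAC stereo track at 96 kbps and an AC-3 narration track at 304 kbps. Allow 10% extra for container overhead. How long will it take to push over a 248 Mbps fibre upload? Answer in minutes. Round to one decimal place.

14 min = 840 s
Audio total: 96 + 304 = 400 kbps = 0.400 Mbps.
Total bitrate: 68.500 Mbps.
File: 68.500 Mbps × 840 s = 57540.0 Mb.
With 10% container overhead: ×1.10. → 63294.0 Mb.
At 248 Mbps: 63294.0 / 248 = 255.2 s ≈ 4.25 minutes.

4.3 minutes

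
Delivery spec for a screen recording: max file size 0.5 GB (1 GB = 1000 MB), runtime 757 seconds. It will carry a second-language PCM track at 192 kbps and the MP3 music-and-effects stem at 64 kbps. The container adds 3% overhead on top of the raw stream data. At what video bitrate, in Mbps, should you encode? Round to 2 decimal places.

4.87 Mbps

Budget: 0.5 GB = 4000.0 Mb.
Stream payload after overhead: 4000.0 / 1.03 = 3883.5 Mb.
Total bitrate budget: 3883.5 Mb / 757 s = 5.130 Mbps.
Audio total: 192 + 64 = 256 kbps = 0.256 Mbps.
Video: 5.130 − 0.256 = 4.874 Mbps.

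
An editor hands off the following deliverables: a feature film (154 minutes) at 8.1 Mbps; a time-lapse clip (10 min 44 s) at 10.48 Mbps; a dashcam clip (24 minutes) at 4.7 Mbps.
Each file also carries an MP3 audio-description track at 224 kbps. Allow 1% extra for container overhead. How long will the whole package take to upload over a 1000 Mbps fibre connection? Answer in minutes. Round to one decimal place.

1.5 minutes

Audio: 224 kbps = 0.224 Mbps.
feature film: 8.324 Mbps × 9240 s × 1.01 = 77682.9 Mb
time-lapse clip: 10.704 Mbps × 644 s × 1.01 = 6962.3 Mb
dashcam clip: 4.924 Mbps × 1440 s × 1.01 = 7161.5 Mb
Total: 91806.7 Mb = 11475.8 MB.
At 1000 Mbps: 91806.7 / 1000 = 92 s ≈ 1.53 minutes.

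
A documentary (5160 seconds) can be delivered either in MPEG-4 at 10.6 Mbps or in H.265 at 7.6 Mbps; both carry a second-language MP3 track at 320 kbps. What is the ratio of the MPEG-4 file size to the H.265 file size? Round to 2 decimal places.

Audio: 320 kbps = 0.320 Mbps.
MPEG-4: 10.920 Mbps × 5160 s = 56347.2 Mb = 6.560 GiB.
H.265: 7.920 Mbps × 5160 s = 40867.2 Mb = 4.758 GiB.
Ratio: 6.560 / 4.758 = 1.379.

1.38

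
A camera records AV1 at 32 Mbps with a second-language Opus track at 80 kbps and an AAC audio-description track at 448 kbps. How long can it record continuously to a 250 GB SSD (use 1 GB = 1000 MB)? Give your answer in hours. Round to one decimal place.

Audio total: 80 + 448 = 528 kbps = 0.528 Mbps.
Total bitrate: 32 + 0.528 = 32.528 Mbps.
Capacity: 250 GB = 2,000,000 Mb.
Recording time: 2,000,000 / 32.528 = 61,485 s ≈ 17.1 hours.

17.1 hours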